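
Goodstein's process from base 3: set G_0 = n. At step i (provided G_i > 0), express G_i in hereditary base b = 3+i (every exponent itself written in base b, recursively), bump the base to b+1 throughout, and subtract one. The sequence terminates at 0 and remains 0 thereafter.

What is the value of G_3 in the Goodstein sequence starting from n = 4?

3

step 0: 4 = 3 + 1; sub 4 for 3: 4 + 1; = 5; G_1 = 5−1 = 4
step 1: 4 = 4; sub 5 for 4: 5; = 5; G_2 = 5−1 = 4
step 2: 4 = 4; sub 6 for 5: 4; = 4; G_3 = 4−1 = 3
step 3: 3 = 3; sub 7 for 6: 3; = 3; G_4 = 3−1 = 2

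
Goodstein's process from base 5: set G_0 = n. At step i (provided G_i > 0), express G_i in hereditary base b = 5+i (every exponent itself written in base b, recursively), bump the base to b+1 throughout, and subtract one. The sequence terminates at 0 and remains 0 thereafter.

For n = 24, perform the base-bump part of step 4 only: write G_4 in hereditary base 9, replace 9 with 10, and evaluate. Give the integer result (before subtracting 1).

40

base 5: 24 = 4·5 + 4; at 6: 4·6 + 4 = 28; next = 27
base 6: 27 = 4·6 + 3; at 7: 4·7 + 3 = 31; next = 30
base 7: 30 = 4·7 + 2; at 8: 4·8 + 2 = 34; next = 33
base 8: 33 = 4·8 + 1; at 9: 4·9 + 1 = 37; next = 36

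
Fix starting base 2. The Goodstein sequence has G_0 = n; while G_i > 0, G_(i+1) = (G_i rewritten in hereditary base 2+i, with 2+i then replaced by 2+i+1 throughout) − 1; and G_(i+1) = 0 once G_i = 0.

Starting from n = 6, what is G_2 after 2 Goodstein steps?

257

base 2: 6 = 2^2 + 2; at 3: 3^3 + 3 = 30; next = 29
base 3: 29 = 3^3 + 2; at 4: 4^4 + 2 = 258; next = 257
base 4: 257 = 4^4 + 1; at 5: 5^5 + 1 = 3126; next = 3125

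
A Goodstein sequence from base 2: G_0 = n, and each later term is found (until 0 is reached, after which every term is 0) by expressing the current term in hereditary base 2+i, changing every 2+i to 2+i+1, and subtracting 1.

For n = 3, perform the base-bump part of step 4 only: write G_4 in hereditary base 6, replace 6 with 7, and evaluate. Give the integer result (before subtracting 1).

(0) 3|_2 = 2 + 1 ↦ 3 + 1|_3 = 4 ⇒ 3
(1) 3|_3 = 3 ↦ 4|_4 = 4 ⇒ 3
(2) 3|_4 = 3 ↦ 3|_5 = 3 ⇒ 2
(3) 2|_5 = 2 ↦ 2|_6 = 2 ⇒ 1
(4) 1|_6 = 1 ↦ 1|_7 = 1 ⇒ 0

1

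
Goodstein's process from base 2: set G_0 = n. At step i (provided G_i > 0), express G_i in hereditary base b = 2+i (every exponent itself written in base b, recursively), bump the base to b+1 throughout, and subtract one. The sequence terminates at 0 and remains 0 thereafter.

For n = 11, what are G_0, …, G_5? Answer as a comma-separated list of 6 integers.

step 0: 11 = 2^(2 + 1) + 2 + 1; sub 3 for 2: 3^(3 + 1) + 3 + 1; = 85; G_1 = 85−1 = 84
step 1: 84 = 3^(3 + 1) + 3; sub 4 for 3: 4^(4 + 1) + 4; = 1028; G_2 = 1028−1 = 1027
step 2: 1027 = 4^(4 + 1) + 3; sub 5 for 4: 5^(5 + 1) + 3; = 15628; G_3 = 15628−1 = 15627
step 3: 15627 = 5^(5 + 1) + 2; sub 6 for 5: 6^(6 + 1) + 2; = 279938; G_4 = 279938−1 = 279937
step 4: 279937 = 6^(6 + 1) + 1; sub 7 for 6: 7^(7 + 1) + 1; = 5764802; G_5 = 5764802−1 = 5764801

11, 84, 1027, 15627, 279937, 5764801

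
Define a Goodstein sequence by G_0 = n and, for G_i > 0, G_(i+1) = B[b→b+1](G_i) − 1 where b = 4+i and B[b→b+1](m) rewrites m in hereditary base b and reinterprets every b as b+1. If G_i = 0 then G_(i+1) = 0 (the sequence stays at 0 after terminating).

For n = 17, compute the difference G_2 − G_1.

G_0 = 17. HB_4(17) = 4^2 + 1. Bump = 26. G_1 = 25.
G_1 = 25. HB_5(25) = 5^2. Bump = 36. G_2 = 35.

10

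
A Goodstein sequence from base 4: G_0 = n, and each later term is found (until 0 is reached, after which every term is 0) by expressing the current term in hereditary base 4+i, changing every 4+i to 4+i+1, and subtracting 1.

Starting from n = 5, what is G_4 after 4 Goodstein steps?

3

i=0: 5 = 4 + 1 (b=4); 4→5: 5 + 1 = 6; 6−1 = 5
i=1: 5 = 5 (b=5); 5→6: 6 = 6; 6−1 = 5
i=2: 5 = 5 (b=6); 6→7: 5 = 5; 5−1 = 4
i=3: 4 = 4 (b=7); 7→8: 4 = 4; 4−1 = 3
i=4: 3 = 3 (b=8); 8→9: 3 = 3; 3−1 = 2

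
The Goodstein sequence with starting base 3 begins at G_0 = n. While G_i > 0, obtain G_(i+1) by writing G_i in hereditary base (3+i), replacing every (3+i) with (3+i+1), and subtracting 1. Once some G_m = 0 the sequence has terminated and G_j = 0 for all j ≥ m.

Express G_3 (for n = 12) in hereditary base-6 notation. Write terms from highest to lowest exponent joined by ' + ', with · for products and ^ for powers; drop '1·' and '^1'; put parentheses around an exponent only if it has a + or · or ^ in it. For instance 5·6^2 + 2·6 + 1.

G_0=12  [base 3] 3^2 + 3  →[3↦4]→  4^2 + 4 = 20  −1 ⇒ G_1=19
G_1=19  [base 4] 4^2 + 3  →[4↦5]→  5^2 + 3 = 28  −1 ⇒ G_2=27
G_2=27  [base 5] 5^2 + 2  →[5↦6]→  6^2 + 2 = 38  −1 ⇒ G_3=37

6^2 + 1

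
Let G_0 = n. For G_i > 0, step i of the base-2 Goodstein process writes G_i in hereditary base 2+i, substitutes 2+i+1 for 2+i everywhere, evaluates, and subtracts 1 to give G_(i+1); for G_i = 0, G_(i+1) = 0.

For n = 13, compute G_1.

108

base 2: 13 = 2^(2 + 1) + 2^2 + 1; at 3: 3^(3 + 1) + 3^3 + 1 = 109; next = 108
base 3: 108 = 3^(3 + 1) + 3^3; at 4: 4^(4 + 1) + 4^4 = 1280; next = 1279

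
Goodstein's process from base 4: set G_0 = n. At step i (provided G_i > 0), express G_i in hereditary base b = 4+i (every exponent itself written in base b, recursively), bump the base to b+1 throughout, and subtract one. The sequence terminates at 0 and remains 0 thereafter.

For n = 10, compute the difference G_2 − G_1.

1

base 4: 10 = 2·4 + 2; at 5: 2·5 + 2 = 12; next = 11
base 5: 11 = 2·5 + 1; at 6: 2·6 + 1 = 13; next = 12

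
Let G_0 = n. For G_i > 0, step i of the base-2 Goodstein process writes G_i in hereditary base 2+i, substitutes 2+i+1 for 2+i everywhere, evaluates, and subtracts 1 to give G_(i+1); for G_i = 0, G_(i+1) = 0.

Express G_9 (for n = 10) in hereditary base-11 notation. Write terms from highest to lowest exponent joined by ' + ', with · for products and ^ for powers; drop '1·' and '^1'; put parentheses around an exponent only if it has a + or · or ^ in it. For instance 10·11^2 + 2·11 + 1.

5·11^11 + 5·11^5 + 5·11^4 + 5·11^3 + 5·11^2 + 5·11

step 0: 10 = 2^(2 + 1) + 2; sub 3 for 2: 3^(3 + 1) + 3; = 84; G_1 = 84−1 = 83
step 1: 83 = 3^(3 + 1) + 2; sub 4 for 3: 4^(4 + 1) + 2; = 1026; G_2 = 1026−1 = 1025
step 2: 1025 = 4^(4 + 1) + 1; sub 5 for 4: 5^(5 + 1) + 1; = 15626; G_3 = 15626−1 = 15625
step 3: 15625 = 5^(5 + 1); sub 6 for 5: 6^(6 + 1); = 279936; G_4 = 279936−1 = 279935
step 4: 279935 = 5·6^6 + 5·6^5 + 5·6^4 + 5·6^3 + 5·6^2 + 5·6 + 5; sub 7 for 6: 5·7^7 + 5·7^5 + 5·7^4 + 5·7^3 + 5·7^2 + 5·7 + 5; = 4215755; G_5 = 4215755−1 = 4215754
step 5: 4215754 = 5·7^7 + 5·7^5 + 5·7^4 + 5·7^3 + 5·7^2 + 5·7 + 4; sub 8 for 7: 5·8^8 + 5·8^5 + 5·8^4 + 5·8^3 + 5·8^2 + 5·8 + 4; = 84073324; G_6 = 84073324−1 = 84073323
step 6: 84073323 = 5·8^8 + 5·8^5 + 5·8^4 + 5·8^3 + 5·8^2 + 5·8 + 3; sub 9 for 8: 5·9^9 + 5·9^5 + 5·9^4 + 5·9^3 + 5·9^2 + 5·9 + 3; = 1937434593; G_7 = 1937434593−1 = 1937434592
step 7: 1937434592 = 5·9^9 + 5·9^5 + 5·9^4 + 5·9^3 + 5·9^2 + 5·9 + 2; sub 10 for 9: 5·10^10 + 5·10^5 + 5·10^4 + 5·10^3 + 5·10^2 + 5·10 + 2; = 50000555552; G_8 = 50000555552−1 = 50000555551
step 8: 50000555551 = 5·10^10 + 5·10^5 + 5·10^4 + 5·10^3 + 5·10^2 + 5·10 + 1; sub 11 for 10: 5·11^11 + 5·11^5 + 5·11^4 + 5·11^3 + 5·11^2 + 5·11 + 1; = 1426559238831; G_9 = 1426559238831−1 = 1426559238830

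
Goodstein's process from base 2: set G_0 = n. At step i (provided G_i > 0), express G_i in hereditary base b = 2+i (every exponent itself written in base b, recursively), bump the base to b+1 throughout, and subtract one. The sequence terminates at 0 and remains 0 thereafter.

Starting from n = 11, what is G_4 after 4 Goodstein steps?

G_0 = 11. HB_2(11) = 2^(2 + 1) + 2 + 1. Bump = 85. G_1 = 84.
G_1 = 84. HB_3(84) = 3^(3 + 1) + 3. Bump = 1028. G_2 = 1027.
G_2 = 1027. HB_4(1027) = 4^(4 + 1) + 3. Bump = 15628. G_3 = 15627.
G_3 = 15627. HB_5(15627) = 5^(5 + 1) + 2. Bump = 279938. G_4 = 279937.
G_4 = 279937. HB_6(279937) = 6^(6 + 1) + 1. Bump = 5764802. G_5 = 5764801.

279937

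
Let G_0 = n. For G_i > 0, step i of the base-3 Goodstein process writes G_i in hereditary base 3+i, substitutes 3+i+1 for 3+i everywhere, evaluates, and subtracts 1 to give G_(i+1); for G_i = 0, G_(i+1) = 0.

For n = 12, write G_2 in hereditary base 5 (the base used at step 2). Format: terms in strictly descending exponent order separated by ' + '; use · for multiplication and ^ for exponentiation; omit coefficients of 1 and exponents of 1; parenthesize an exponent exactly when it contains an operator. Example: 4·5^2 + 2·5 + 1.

5^2 + 2

G_0 = 12. HB_3(12) = 3^2 + 3. Bump = 20. G_1 = 19.
G_1 = 19. HB_4(19) = 4^2 + 3. Bump = 28. G_2 = 27.
G_2 = 27. HB_5(27) = 5^2 + 2. Bump = 38. G_3 = 37.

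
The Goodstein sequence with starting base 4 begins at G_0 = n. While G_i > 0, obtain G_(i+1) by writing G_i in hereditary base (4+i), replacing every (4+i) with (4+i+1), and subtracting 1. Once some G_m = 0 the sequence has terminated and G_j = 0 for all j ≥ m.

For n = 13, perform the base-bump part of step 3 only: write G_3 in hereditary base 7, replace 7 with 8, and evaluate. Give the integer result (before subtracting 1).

20

i=0: 13 = 3·4 + 1 (b=4); 4→5: 3·5 + 1 = 16; 16−1 = 15
i=1: 15 = 3·5 (b=5); 5→6: 3·6 = 18; 18−1 = 17
i=2: 17 = 2·6 + 5 (b=6); 6→7: 2·7 + 5 = 19; 19−1 = 18
i=3: 18 = 2·7 + 4 (b=7); 7→8: 2·8 + 4 = 20; 20−1 = 19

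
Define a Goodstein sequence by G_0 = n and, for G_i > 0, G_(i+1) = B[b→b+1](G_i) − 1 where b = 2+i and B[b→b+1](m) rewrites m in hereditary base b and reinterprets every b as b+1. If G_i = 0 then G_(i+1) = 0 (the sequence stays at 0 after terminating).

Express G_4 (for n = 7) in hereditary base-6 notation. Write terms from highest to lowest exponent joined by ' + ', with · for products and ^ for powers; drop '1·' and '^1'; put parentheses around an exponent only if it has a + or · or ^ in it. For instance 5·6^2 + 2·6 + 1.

6^6 + 1

G_0 = 7. HB_2(7) = 2^2 + 2 + 1. Bump = 31. G_1 = 30.
G_1 = 30. HB_3(30) = 3^3 + 3. Bump = 260. G_2 = 259.
G_2 = 259. HB_4(259) = 4^4 + 3. Bump = 3128. G_3 = 3127.
G_3 = 3127. HB_5(3127) = 5^5 + 2. Bump = 46658. G_4 = 46657.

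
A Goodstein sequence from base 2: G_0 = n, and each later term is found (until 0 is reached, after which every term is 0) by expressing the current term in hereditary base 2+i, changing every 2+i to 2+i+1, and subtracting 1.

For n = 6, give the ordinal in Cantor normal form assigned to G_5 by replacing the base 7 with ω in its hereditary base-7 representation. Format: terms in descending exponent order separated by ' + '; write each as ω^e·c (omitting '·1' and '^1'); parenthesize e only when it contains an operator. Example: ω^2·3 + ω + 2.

G_0 = 6. HB_2(6) = 2^2 + 2. Bump = 30. G_1 = 29.
G_1 = 29. HB_3(29) = 3^3 + 2. Bump = 258. G_2 = 257.
G_2 = 257. HB_4(257) = 4^4 + 1. Bump = 3126. G_3 = 3125.
G_3 = 3125. HB_5(3125) = 5^5. Bump = 46656. G_4 = 46655.
G_4 = 46655. HB_6(46655) = 5·6^5 + 5·6^4 + 5·6^3 + 5·6^2 + 5·6 + 5. Bump = 98040. G_5 = 98039.
G_5 = 98039. HB_7(98039) = 5·7^5 + 5·7^4 + 5·7^3 + 5·7^2 + 5·7 + 4. Bump = 187244. G_6 = 187243.

ω^5·5 + ω^4·5 + ω^3·5 + ω^2·5 + ω·5 + 4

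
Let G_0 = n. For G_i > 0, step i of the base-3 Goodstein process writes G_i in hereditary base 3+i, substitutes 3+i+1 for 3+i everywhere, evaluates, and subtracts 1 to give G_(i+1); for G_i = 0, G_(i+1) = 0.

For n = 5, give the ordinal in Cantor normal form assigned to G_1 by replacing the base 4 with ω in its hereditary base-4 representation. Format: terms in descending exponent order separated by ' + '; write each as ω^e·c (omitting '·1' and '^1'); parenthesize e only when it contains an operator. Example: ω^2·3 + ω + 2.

(0) 5|_3 = 3 + 2 ↦ 4 + 2|_4 = 6 ⇒ 5
(1) 5|_4 = 4 + 1 ↦ 5 + 1|_5 = 6 ⇒ 5

ω + 1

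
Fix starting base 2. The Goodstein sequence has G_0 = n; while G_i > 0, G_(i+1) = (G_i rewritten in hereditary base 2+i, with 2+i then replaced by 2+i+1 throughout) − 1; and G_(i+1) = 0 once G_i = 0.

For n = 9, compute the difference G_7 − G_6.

i=0: 9 = 2^(2 + 1) + 1 (b=2); 2→3: 3^(3 + 1) + 1 = 82; 82−1 = 81
i=1: 81 = 3^(3 + 1) (b=3); 3→4: 4^(4 + 1) = 1024; 1024−1 = 1023
i=2: 1023 = 3·4^4 + 3·4^3 + 3·4^2 + 3·4 + 3 (b=4); 4→5: 3·5^5 + 3·5^3 + 3·5^2 + 3·5 + 3 = 9843; 9843−1 = 9842
i=3: 9842 = 3·5^5 + 3·5^3 + 3·5^2 + 3·5 + 2 (b=5); 5→6: 3·6^6 + 3·6^3 + 3·6^2 + 3·6 + 2 = 140744; 140744−1 = 140743
i=4: 140743 = 3·6^6 + 3·6^3 + 3·6^2 + 3·6 + 1 (b=6); 6→7: 3·7^7 + 3·7^3 + 3·7^2 + 3·7 + 1 = 2471827; 2471827−1 = 2471826
i=5: 2471826 = 3·7^7 + 3·7^3 + 3·7^2 + 3·7 (b=7); 7→8: 3·8^8 + 3·8^3 + 3·8^2 + 3·8 = 50333400; 50333400−1 = 50333399
i=6: 50333399 = 3·8^8 + 3·8^3 + 3·8^2 + 2·8 + 7 (b=8); 8→9: 3·9^9 + 3·9^3 + 3·9^2 + 2·9 + 7 = 1162263922; 1162263922−1 = 1162263921

1111930522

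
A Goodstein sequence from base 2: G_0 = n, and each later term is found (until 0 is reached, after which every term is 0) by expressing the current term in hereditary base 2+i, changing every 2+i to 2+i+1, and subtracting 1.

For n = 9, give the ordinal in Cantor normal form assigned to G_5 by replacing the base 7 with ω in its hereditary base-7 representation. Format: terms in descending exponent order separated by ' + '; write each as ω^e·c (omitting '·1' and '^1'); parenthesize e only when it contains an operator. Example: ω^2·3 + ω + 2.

G_0=9  [base 2] 2^(2 + 1) + 1  →[2↦3]→  3^(3 + 1) + 1 = 82  −1 ⇒ G_1=81
G_1=81  [base 3] 3^(3 + 1)  →[3↦4]→  4^(4 + 1) = 1024  −1 ⇒ G_2=1023
G_2=1023  [base 4] 3·4^4 + 3·4^3 + 3·4^2 + 3·4 + 3  →[4↦5]→  3·5^5 + 3·5^3 + 3·5^2 + 3·5 + 3 = 9843  −1 ⇒ G_3=9842
G_3=9842  [base 5] 3·5^5 + 3·5^3 + 3·5^2 + 3·5 + 2  →[5↦6]→  3·6^6 + 3·6^3 + 3·6^2 + 3·6 + 2 = 140744  −1 ⇒ G_4=140743
G_4=140743  [base 6] 3·6^6 + 3·6^3 + 3·6^2 + 3·6 + 1  →[6↦7]→  3·7^7 + 3·7^3 + 3·7^2 + 3·7 + 1 = 2471827  −1 ⇒ G_5=2471826

ω^ω·3 + ω^3·3 + ω^2·3 + ω·3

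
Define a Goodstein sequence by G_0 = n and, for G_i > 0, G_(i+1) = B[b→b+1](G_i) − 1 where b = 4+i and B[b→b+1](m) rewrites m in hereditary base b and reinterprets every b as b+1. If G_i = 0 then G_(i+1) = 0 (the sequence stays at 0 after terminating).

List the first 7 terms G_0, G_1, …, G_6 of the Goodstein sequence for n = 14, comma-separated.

i=0: 14 = 3·4 + 2 (b=4); 4→5: 3·5 + 2 = 17; 17−1 = 16
i=1: 16 = 3·5 + 1 (b=5); 5→6: 3·6 + 1 = 19; 19−1 = 18
i=2: 18 = 3·6 (b=6); 6→7: 3·7 = 21; 21−1 = 20
i=3: 20 = 2·7 + 6 (b=7); 7→8: 2·8 + 6 = 22; 22−1 = 21
i=4: 21 = 2·8 + 5 (b=8); 8→9: 2·9 + 5 = 23; 23−1 = 22
i=5: 22 = 2·9 + 4 (b=9); 9→10: 2·10 + 4 = 24; 24−1 = 23

14, 16, 18, 20, 21, 22, 23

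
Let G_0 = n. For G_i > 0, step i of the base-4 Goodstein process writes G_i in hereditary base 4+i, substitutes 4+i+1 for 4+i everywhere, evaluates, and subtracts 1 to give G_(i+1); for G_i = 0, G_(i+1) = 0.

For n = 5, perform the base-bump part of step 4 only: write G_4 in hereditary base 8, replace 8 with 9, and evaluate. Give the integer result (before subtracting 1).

[0] 5 ≡ 4 + 1 (base 4). Lift 5: 6. −1: 5.
[1] 5 ≡ 5 (base 5). Lift 6: 6. −1: 5.
[2] 5 ≡ 5 (base 6). Lift 7: 5. −1: 4.
[3] 4 ≡ 4 (base 7). Lift 8: 4. −1: 3.
[4] 3 ≡ 3 (base 8). Lift 9: 3. −1: 2.

3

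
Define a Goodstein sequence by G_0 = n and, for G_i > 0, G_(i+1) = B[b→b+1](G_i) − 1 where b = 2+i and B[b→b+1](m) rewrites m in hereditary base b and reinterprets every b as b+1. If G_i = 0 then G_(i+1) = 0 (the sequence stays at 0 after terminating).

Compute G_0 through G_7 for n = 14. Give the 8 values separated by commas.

14, 110, 1281, 18750, 326591, 5862840, 134404971, 3487116548

G_0=14  [base 2] 2^(2 + 1) + 2^2 + 2  →[2↦3]→  3^(3 + 1) + 3^3 + 3 = 111  −1 ⇒ G_1=110
G_1=110  [base 3] 3^(3 + 1) + 3^3 + 2  →[3↦4]→  4^(4 + 1) + 4^4 + 2 = 1282  −1 ⇒ G_2=1281
G_2=1281  [base 4] 4^(4 + 1) + 4^4 + 1  →[4↦5]→  5^(5 + 1) + 5^5 + 1 = 18751  −1 ⇒ G_3=18750
G_3=18750  [base 5] 5^(5 + 1) + 5^5  →[5↦6]→  6^(6 + 1) + 6^6 = 326592  −1 ⇒ G_4=326591
G_4=326591  [base 6] 6^(6 + 1) + 5·6^5 + 5·6^4 + 5·6^3 + 5·6^2 + 5·6 + 5  →[6↦7]→  7^(7 + 1) + 5·7^5 + 5·7^4 + 5·7^3 + 5·7^2 + 5·7 + 5 = 5862841  −1 ⇒ G_5=5862840
G_5=5862840  [base 7] 7^(7 + 1) + 5·7^5 + 5·7^4 + 5·7^3 + 5·7^2 + 5·7 + 4  →[7↦8]→  8^(8 + 1) + 5·8^5 + 5·8^4 + 5·8^3 + 5·8^2 + 5·8 + 4 = 134404972  −1 ⇒ G_6=134404971
G_6=134404971  [base 8] 8^(8 + 1) + 5·8^5 + 5·8^4 + 5·8^3 + 5·8^2 + 5·8 + 3  →[8↦9]→  9^(9 + 1) + 5·9^5 + 5·9^4 + 5·9^3 + 5·9^2 + 5·9 + 3 = 3487116549  −1 ⇒ G_7=3487116548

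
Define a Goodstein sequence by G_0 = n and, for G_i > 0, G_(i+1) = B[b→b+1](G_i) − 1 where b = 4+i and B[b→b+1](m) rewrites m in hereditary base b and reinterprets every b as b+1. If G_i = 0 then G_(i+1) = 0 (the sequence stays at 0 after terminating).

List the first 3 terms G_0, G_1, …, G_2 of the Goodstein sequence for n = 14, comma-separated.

G_0 = 14. HB_4(14) = 3·4 + 2. Bump = 17. G_1 = 16.
G_1 = 16. HB_5(16) = 3·5 + 1. Bump = 19. G_2 = 18.

14, 16, 18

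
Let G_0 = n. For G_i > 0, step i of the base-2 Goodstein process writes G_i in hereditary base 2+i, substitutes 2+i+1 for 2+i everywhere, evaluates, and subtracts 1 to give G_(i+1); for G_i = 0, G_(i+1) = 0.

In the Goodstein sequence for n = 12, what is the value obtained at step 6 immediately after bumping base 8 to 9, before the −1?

G_0=12  [base 2] 2^(2 + 1) + 2^2  →[2↦3]→  3^(3 + 1) + 3^3 = 108  −1 ⇒ G_1=107
G_1=107  [base 3] 3^(3 + 1) + 2·3^2 + 2·3 + 2  →[3↦4]→  4^(4 + 1) + 2·4^2 + 2·4 + 2 = 1066  −1 ⇒ G_2=1065
G_2=1065  [base 4] 4^(4 + 1) + 2·4^2 + 2·4 + 1  →[4↦5]→  5^(5 + 1) + 2·5^2 + 2·5 + 1 = 15686  −1 ⇒ G_3=15685
G_3=15685  [base 5] 5^(5 + 1) + 2·5^2 + 2·5  →[5↦6]→  6^(6 + 1) + 2·6^2 + 2·6 = 280020  −1 ⇒ G_4=280019
G_4=280019  [base 6] 6^(6 + 1) + 2·6^2 + 6 + 5  →[6↦7]→  7^(7 + 1) + 2·7^2 + 7 + 5 = 5764911  −1 ⇒ G_5=5764910
G_5=5764910  [base 7] 7^(7 + 1) + 2·7^2 + 7 + 4  →[7↦8]→  8^(8 + 1) + 2·8^2 + 8 + 4 = 134217868  −1 ⇒ G_6=134217867

3486784575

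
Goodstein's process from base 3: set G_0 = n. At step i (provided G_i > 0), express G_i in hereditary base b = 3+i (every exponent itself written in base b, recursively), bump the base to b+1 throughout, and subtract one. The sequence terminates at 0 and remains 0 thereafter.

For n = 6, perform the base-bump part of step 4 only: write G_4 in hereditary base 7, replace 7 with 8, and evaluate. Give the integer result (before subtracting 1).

8

6 —HB3→ 2·3 —bump→ 2·4 = 8 —(−1)→ 7
7 —HB4→ 4 + 3 —bump→ 5 + 3 = 8 —(−1)→ 7
7 —HB5→ 5 + 2 —bump→ 6 + 2 = 8 —(−1)→ 7
7 —HB6→ 6 + 1 —bump→ 7 + 1 = 8 —(−1)→ 7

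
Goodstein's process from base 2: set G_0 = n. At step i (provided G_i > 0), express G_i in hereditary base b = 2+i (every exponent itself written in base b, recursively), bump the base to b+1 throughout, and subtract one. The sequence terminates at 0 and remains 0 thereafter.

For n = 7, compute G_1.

7 —HB2→ 2^2 + 2 + 1 —bump→ 3^3 + 3 + 1 = 31 —(−1)→ 30
30 —HB3→ 3^3 + 3 —bump→ 4^4 + 4 = 260 —(−1)→ 259

30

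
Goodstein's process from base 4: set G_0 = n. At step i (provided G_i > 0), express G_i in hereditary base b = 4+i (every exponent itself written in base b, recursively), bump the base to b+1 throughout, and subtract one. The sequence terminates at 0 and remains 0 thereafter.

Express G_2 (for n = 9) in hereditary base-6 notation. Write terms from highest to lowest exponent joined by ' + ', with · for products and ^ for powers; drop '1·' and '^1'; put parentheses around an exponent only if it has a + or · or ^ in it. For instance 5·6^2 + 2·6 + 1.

6 + 5

i=0: 9 = 2·4 + 1 (b=4); 4→5: 2·5 + 1 = 11; 11−1 = 10
i=1: 10 = 2·5 (b=5); 5→6: 2·6 = 12; 12−1 = 11
i=2: 11 = 6 + 5 (b=6); 6→7: 7 + 5 = 12; 12−1 = 11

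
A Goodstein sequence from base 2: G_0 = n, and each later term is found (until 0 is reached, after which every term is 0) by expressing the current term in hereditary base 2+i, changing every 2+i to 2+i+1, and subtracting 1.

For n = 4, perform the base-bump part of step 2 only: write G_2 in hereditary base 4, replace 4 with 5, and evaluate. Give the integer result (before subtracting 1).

4 —HB2→ 2^2 —bump→ 3^3 = 27 —(−1)→ 26
26 —HB3→ 2·3^2 + 2·3 + 2 —bump→ 2·4^2 + 2·4 + 2 = 42 —(−1)→ 41
41 —HB4→ 2·4^2 + 2·4 + 1 —bump→ 2·5^2 + 2·5 + 1 = 61 —(−1)→ 60

61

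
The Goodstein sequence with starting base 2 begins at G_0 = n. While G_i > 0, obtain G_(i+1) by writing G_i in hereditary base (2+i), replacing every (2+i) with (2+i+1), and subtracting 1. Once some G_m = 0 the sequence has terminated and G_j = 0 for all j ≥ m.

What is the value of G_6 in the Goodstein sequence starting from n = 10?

84073323

10 —HB2→ 2^(2 + 1) + 2 —bump→ 3^(3 + 1) + 3 = 84 —(−1)→ 83
83 —HB3→ 3^(3 + 1) + 2 —bump→ 4^(4 + 1) + 2 = 1026 —(−1)→ 1025
1025 —HB4→ 4^(4 + 1) + 1 —bump→ 5^(5 + 1) + 1 = 15626 —(−1)→ 15625
15625 —HB5→ 5^(5 + 1) —bump→ 6^(6 + 1) = 279936 —(−1)→ 279935
279935 —HB6→ 5·6^6 + 5·6^5 + 5·6^4 + 5·6^3 + 5·6^2 + 5·6 + 5 —bump→ 5·7^7 + 5·7^5 + 5·7^4 + 5·7^3 + 5·7^2 + 5·7 + 5 = 4215755 —(−1)→ 4215754
4215754 —HB7→ 5·7^7 + 5·7^5 + 5·7^4 + 5·7^3 + 5·7^2 + 5·7 + 4 —bump→ 5·8^8 + 5·8^5 + 5·8^4 + 5·8^3 + 5·8^2 + 5·8 + 4 = 84073324 —(−1)→ 84073323
84073323 —HB8→ 5·8^8 + 5·8^5 + 5·8^4 + 5·8^3 + 5·8^2 + 5·8 + 3 —bump→ 5·9^9 + 5·9^5 + 5·9^4 + 5·9^3 + 5·9^2 + 5·9 + 3 = 1937434593 —(−1)→ 1937434592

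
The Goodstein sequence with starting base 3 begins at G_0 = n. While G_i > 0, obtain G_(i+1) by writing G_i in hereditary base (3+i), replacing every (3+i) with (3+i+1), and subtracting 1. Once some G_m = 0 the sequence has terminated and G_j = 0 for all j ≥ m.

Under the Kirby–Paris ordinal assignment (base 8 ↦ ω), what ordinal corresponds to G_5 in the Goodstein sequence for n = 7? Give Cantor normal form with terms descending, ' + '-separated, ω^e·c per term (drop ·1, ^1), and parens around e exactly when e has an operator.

i=0: 7 = 2·3 + 1 (b=3); 3→4: 2·4 + 1 = 9; 9−1 = 8
i=1: 8 = 2·4 (b=4); 4→5: 2·5 = 10; 10−1 = 9
i=2: 9 = 5 + 4 (b=5); 5→6: 6 + 4 = 10; 10−1 = 9
i=3: 9 = 6 + 3 (b=6); 6→7: 7 + 3 = 10; 10−1 = 9
i=4: 9 = 7 + 2 (b=7); 7→8: 8 + 2 = 10; 10−1 = 9

ω + 1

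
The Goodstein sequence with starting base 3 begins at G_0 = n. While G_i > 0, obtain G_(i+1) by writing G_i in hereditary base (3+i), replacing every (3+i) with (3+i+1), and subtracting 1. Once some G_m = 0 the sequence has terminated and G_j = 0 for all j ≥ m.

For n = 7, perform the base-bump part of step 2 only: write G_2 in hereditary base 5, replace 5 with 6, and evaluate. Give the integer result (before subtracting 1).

step 0: 7 = 2·3 + 1; sub 4 for 3: 2·4 + 1; = 9; G_1 = 9−1 = 8
step 1: 8 = 2·4; sub 5 for 4: 2·5; = 10; G_2 = 10−1 = 9
step 2: 9 = 5 + 4; sub 6 for 5: 6 + 4; = 10; G_3 = 10−1 = 9

10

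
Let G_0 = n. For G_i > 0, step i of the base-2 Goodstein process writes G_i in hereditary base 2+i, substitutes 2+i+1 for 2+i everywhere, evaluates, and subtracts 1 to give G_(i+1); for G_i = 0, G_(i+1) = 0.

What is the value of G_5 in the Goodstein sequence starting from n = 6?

(0) 6|_2 = 2^2 + 2 ↦ 3^3 + 3|_3 = 30 ⇒ 29
(1) 29|_3 = 3^3 + 2 ↦ 4^4 + 2|_4 = 258 ⇒ 257
(2) 257|_4 = 4^4 + 1 ↦ 5^5 + 1|_5 = 3126 ⇒ 3125
(3) 3125|_5 = 5^5 ↦ 6^6|_6 = 46656 ⇒ 46655
(4) 46655|_6 = 5·6^5 + 5·6^4 + 5·6^3 + 5·6^2 + 5·6 + 5 ↦ 5·7^5 + 5·7^4 + 5·7^3 + 5·7^2 + 5·7 + 5|_7 = 98040 ⇒ 98039

98039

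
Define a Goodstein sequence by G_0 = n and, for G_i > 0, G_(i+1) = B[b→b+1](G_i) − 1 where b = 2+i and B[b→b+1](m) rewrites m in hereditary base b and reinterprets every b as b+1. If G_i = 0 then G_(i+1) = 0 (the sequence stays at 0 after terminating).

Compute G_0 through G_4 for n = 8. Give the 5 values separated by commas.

[0] 8 ≡ 2^(2 + 1) (base 2). Lift 3: 81. −1: 80.
[1] 80 ≡ 2·3^3 + 2·3^2 + 2·3 + 2 (base 3). Lift 4: 554. −1: 553.
[2] 553 ≡ 2·4^4 + 2·4^2 + 2·4 + 1 (base 4). Lift 5: 6311. −1: 6310.
[3] 6310 ≡ 2·5^5 + 2·5^2 + 2·5 (base 5). Lift 6: 93396. −1: 93395.

8, 80, 553, 6310, 93395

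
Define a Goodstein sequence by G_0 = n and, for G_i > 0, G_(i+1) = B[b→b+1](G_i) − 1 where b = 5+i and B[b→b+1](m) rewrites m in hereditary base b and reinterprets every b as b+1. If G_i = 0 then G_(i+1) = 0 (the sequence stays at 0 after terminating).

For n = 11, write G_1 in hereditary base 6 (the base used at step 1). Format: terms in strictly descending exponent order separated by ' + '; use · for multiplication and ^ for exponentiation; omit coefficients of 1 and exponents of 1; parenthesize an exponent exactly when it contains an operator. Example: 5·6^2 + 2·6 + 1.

2·6

base 5: 11 = 2·5 + 1; at 6: 2·6 + 1 = 13; next = 12
base 6: 12 = 2·6; at 7: 2·7 = 14; next = 13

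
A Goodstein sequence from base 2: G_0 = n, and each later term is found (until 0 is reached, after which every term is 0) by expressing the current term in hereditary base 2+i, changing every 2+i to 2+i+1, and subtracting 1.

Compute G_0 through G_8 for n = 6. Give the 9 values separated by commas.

6, 29, 257, 3125, 46655, 98039, 187243, 332147, 555551

G_0 = 6. HB_2(6) = 2^2 + 2. Bump = 30. G_1 = 29.
G_1 = 29. HB_3(29) = 3^3 + 2. Bump = 258. G_2 = 257.
G_2 = 257. HB_4(257) = 4^4 + 1. Bump = 3126. G_3 = 3125.
G_3 = 3125. HB_5(3125) = 5^5. Bump = 46656. G_4 = 46655.
G_4 = 46655. HB_6(46655) = 5·6^5 + 5·6^4 + 5·6^3 + 5·6^2 + 5·6 + 5. Bump = 98040. G_5 = 98039.
G_5 = 98039. HB_7(98039) = 5·7^5 + 5·7^4 + 5·7^3 + 5·7^2 + 5·7 + 4. Bump = 187244. G_6 = 187243.
G_6 = 187243. HB_8(187243) = 5·8^5 + 5·8^4 + 5·8^3 + 5·8^2 + 5·8 + 3. Bump = 332148. G_7 = 332147.
G_7 = 332147. HB_9(332147) = 5·9^5 + 5·9^4 + 5·9^3 + 5·9^2 + 5·9 + 2. Bump = 555552. G_8 = 555551.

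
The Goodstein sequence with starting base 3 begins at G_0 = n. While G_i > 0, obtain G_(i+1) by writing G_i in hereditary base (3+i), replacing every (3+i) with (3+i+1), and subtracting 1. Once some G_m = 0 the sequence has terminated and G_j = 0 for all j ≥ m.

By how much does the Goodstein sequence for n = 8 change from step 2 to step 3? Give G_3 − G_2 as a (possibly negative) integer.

G_0 = 8. HB_3(8) = 2·3 + 2. Bump = 10. G_1 = 9.
G_1 = 9. HB_4(9) = 2·4 + 1. Bump = 11. G_2 = 10.
G_2 = 10. HB_5(10) = 2·5. Bump = 12. G_3 = 11.

1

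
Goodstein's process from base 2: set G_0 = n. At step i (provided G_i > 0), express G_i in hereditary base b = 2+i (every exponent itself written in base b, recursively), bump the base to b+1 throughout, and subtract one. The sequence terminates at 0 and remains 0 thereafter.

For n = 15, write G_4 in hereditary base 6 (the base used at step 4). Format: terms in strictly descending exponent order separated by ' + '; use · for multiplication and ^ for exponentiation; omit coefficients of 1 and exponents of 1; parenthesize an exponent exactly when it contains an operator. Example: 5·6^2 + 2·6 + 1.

6^(6 + 1) + 6^6 + 1

step 0: 15 = 2^(2 + 1) + 2^2 + 2 + 1; sub 3 for 2: 3^(3 + 1) + 3^3 + 3 + 1; = 112; G_1 = 112−1 = 111
step 1: 111 = 3^(3 + 1) + 3^3 + 3; sub 4 for 3: 4^(4 + 1) + 4^4 + 4; = 1284; G_2 = 1284−1 = 1283
step 2: 1283 = 4^(4 + 1) + 4^4 + 3; sub 5 for 4: 5^(5 + 1) + 5^5 + 3; = 18753; G_3 = 18753−1 = 18752
step 3: 18752 = 5^(5 + 1) + 5^5 + 2; sub 6 for 5: 6^(6 + 1) + 6^6 + 2; = 326594; G_4 = 326594−1 = 326593
step 4: 326593 = 6^(6 + 1) + 6^6 + 1; sub 7 for 6: 7^(7 + 1) + 7^7 + 1; = 6588345; G_5 = 6588345−1 = 6588344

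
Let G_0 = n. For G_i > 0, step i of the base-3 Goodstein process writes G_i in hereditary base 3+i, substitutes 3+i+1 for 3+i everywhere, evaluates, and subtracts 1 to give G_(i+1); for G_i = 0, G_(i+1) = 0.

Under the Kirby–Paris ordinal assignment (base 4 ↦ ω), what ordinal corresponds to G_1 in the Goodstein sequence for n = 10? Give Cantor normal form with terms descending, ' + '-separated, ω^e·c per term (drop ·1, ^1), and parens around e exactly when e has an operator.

base 3: 10 = 3^2 + 1; at 4: 4^2 + 1 = 17; next = 16
base 4: 16 = 4^2; at 5: 5^2 = 25; next = 24

ω^2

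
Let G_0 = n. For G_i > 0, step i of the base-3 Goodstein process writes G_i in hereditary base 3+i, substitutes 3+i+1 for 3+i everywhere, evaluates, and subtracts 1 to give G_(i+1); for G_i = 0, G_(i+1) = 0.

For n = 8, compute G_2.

(0) 8|_3 = 2·3 + 2 ↦ 2·4 + 2|_4 = 10 ⇒ 9
(1) 9|_4 = 2·4 + 1 ↦ 2·5 + 1|_5 = 11 ⇒ 10
(2) 10|_5 = 2·5 ↦ 2·6|_6 = 12 ⇒ 11

10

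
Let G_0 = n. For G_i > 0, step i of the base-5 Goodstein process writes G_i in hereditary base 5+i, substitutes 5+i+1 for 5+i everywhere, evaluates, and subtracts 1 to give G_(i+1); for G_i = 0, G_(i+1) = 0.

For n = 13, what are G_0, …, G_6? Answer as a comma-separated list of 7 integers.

step 0: 13 = 2·5 + 3; sub 6 for 5: 2·6 + 3; = 15; G_1 = 15−1 = 14
step 1: 14 = 2·6 + 2; sub 7 for 6: 2·7 + 2; = 16; G_2 = 16−1 = 15
step 2: 15 = 2·7 + 1; sub 8 for 7: 2·8 + 1; = 17; G_3 = 17−1 = 16
step 3: 16 = 2·8; sub 9 for 8: 2·9; = 18; G_4 = 18−1 = 17
step 4: 17 = 9 + 8; sub 10 for 9: 10 + 8; = 18; G_5 = 18−1 = 17
step 5: 17 = 10 + 7; sub 11 for 10: 11 + 7; = 18; G_6 = 18−1 = 17

13, 14, 15, 16, 17, 17, 17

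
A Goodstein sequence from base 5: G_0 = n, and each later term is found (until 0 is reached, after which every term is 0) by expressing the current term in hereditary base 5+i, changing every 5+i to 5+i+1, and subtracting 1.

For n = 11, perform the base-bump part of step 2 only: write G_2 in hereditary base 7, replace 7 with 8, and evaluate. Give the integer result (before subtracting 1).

14

(0) 11|_5 = 2·5 + 1 ↦ 2·6 + 1|_6 = 13 ⇒ 12
(1) 12|_6 = 2·6 ↦ 2·7|_7 = 14 ⇒ 13
(2) 13|_7 = 7 + 6 ↦ 8 + 6|_8 = 14 ⇒ 13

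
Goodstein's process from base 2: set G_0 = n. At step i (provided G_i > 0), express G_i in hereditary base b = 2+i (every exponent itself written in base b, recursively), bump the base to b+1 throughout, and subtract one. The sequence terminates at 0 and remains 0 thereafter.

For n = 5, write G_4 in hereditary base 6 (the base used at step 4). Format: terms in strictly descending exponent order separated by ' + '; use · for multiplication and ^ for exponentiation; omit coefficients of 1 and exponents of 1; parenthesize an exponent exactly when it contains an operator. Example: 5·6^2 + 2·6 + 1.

3·6^3 + 3·6^2 + 3·6 + 1

5 —HB2→ 2^2 + 1 —bump→ 3^3 + 1 = 28 —(−1)→ 27
27 —HB3→ 3^3 —bump→ 4^4 = 256 —(−1)→ 255
255 —HB4→ 3·4^3 + 3·4^2 + 3·4 + 3 —bump→ 3·5^3 + 3·5^2 + 3·5 + 3 = 468 —(−1)→ 467
467 —HB5→ 3·5^3 + 3·5^2 + 3·5 + 2 —bump→ 3·6^3 + 3·6^2 + 3·6 + 2 = 776 —(−1)→ 775
775 —HB6→ 3·6^3 + 3·6^2 + 3·6 + 1 —bump→ 3·7^3 + 3·7^2 + 3·7 + 1 = 1198 —(−1)→ 1197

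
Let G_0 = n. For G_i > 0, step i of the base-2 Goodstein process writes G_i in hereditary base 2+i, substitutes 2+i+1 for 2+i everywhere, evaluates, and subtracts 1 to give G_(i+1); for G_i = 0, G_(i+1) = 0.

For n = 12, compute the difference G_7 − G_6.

(0) 12|_2 = 2^(2 + 1) + 2^2 ↦ 3^(3 + 1) + 3^3|_3 = 108 ⇒ 107
(1) 107|_3 = 3^(3 + 1) + 2·3^2 + 2·3 + 2 ↦ 4^(4 + 1) + 2·4^2 + 2·4 + 2|_4 = 1066 ⇒ 1065
(2) 1065|_4 = 4^(4 + 1) + 2·4^2 + 2·4 + 1 ↦ 5^(5 + 1) + 2·5^2 + 2·5 + 1|_5 = 15686 ⇒ 15685
(3) 15685|_5 = 5^(5 + 1) + 2·5^2 + 2·5 ↦ 6^(6 + 1) + 2·6^2 + 2·6|_6 = 280020 ⇒ 280019
(4) 280019|_6 = 6^(6 + 1) + 2·6^2 + 6 + 5 ↦ 7^(7 + 1) + 2·7^2 + 7 + 5|_7 = 5764911 ⇒ 5764910
(5) 5764910|_7 = 7^(7 + 1) + 2·7^2 + 7 + 4 ↦ 8^(8 + 1) + 2·8^2 + 8 + 4|_8 = 134217868 ⇒ 134217867
(6) 134217867|_8 = 8^(8 + 1) + 2·8^2 + 8 + 3 ↦ 9^(9 + 1) + 2·9^2 + 9 + 3|_9 = 3486784575 ⇒ 3486784574

3352566707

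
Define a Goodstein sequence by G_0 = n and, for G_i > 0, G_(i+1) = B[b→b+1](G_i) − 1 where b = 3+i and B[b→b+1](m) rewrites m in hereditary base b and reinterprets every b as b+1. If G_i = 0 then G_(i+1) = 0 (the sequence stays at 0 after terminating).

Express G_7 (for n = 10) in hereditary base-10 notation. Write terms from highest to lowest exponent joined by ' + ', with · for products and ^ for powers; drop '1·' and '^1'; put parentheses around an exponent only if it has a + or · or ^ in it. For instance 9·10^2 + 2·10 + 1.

G_0=10  [base 3] 3^2 + 1  →[3↦4]→  4^2 + 1 = 17  −1 ⇒ G_1=16
G_1=16  [base 4] 4^2  →[4↦5]→  5^2 = 25  −1 ⇒ G_2=24
G_2=24  [base 5] 4·5 + 4  →[5↦6]→  4·6 + 4 = 28  −1 ⇒ G_3=27
G_3=27  [base 6] 4·6 + 3  →[6↦7]→  4·7 + 3 = 31  −1 ⇒ G_4=30
G_4=30  [base 7] 4·7 + 2  →[7↦8]→  4·8 + 2 = 34  −1 ⇒ G_5=33
G_5=33  [base 8] 4·8 + 1  →[8↦9]→  4·9 + 1 = 37  −1 ⇒ G_6=36
G_6=36  [base 9] 4·9  →[9↦10]→  4·10 = 40  −1 ⇒ G_7=39

3·10 + 9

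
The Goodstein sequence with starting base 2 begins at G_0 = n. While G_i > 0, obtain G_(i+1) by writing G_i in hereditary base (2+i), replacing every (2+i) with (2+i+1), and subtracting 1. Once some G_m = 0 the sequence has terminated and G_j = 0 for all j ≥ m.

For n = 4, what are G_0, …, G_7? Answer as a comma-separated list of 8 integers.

step 0: 4 = 2^2; sub 3 for 2: 3^3; = 27; G_1 = 27−1 = 26
step 1: 26 = 2·3^2 + 2·3 + 2; sub 4 for 3: 2·4^2 + 2·4 + 2; = 42; G_2 = 42−1 = 41
step 2: 41 = 2·4^2 + 2·4 + 1; sub 5 for 4: 2·5^2 + 2·5 + 1; = 61; G_3 = 61−1 = 60
step 3: 60 = 2·5^2 + 2·5; sub 6 for 5: 2·6^2 + 2·6; = 84; G_4 = 84−1 = 83
step 4: 83 = 2·6^2 + 6 + 5; sub 7 for 6: 2·7^2 + 7 + 5; = 110; G_5 = 110−1 = 109
step 5: 109 = 2·7^2 + 7 + 4; sub 8 for 7: 2·8^2 + 8 + 4; = 140; G_6 = 140−1 = 139
step 6: 139 = 2·8^2 + 8 + 3; sub 9 for 8: 2·9^2 + 9 + 3; = 174; G_7 = 174−1 = 173

4, 26, 41, 60, 83, 109, 139, 173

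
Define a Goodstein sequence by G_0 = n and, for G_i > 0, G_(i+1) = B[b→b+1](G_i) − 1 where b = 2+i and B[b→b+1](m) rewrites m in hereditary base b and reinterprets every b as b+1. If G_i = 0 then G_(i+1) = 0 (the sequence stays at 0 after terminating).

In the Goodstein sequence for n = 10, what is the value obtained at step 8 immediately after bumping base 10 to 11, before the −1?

1426559238831

G_0=10  [base 2] 2^(2 + 1) + 2  →[2↦3]→  3^(3 + 1) + 3 = 84  −1 ⇒ G_1=83
G_1=83  [base 3] 3^(3 + 1) + 2  →[3↦4]→  4^(4 + 1) + 2 = 1026  −1 ⇒ G_2=1025
G_2=1025  [base 4] 4^(4 + 1) + 1  →[4↦5]→  5^(5 + 1) + 1 = 15626  −1 ⇒ G_3=15625
G_3=15625  [base 5] 5^(5 + 1)  →[5↦6]→  6^(6 + 1) = 279936  −1 ⇒ G_4=279935
G_4=279935  [base 6] 5·6^6 + 5·6^5 + 5·6^4 + 5·6^3 + 5·6^2 + 5·6 + 5  →[6↦7]→  5·7^7 + 5·7^5 + 5·7^4 + 5·7^3 + 5·7^2 + 5·7 + 5 = 4215755  −1 ⇒ G_5=4215754
G_5=4215754  [base 7] 5·7^7 + 5·7^5 + 5·7^4 + 5·7^3 + 5·7^2 + 5·7 + 4  →[7↦8]→  5·8^8 + 5·8^5 + 5·8^4 + 5·8^3 + 5·8^2 + 5·8 + 4 = 84073324  −1 ⇒ G_6=84073323
G_6=84073323  [base 8] 5·8^8 + 5·8^5 + 5·8^4 + 5·8^3 + 5·8^2 + 5·8 + 3  →[8↦9]→  5·9^9 + 5·9^5 + 5·9^4 + 5·9^3 + 5·9^2 + 5·9 + 3 = 1937434593  −1 ⇒ G_7=1937434592
G_7=1937434592  [base 9] 5·9^9 + 5·9^5 + 5·9^4 + 5·9^3 + 5·9^2 + 5·9 + 2  →[9↦10]→  5·10^10 + 5·10^5 + 5·10^4 + 5·10^3 + 5·10^2 + 5·10 + 2 = 50000555552  −1 ⇒ G_8=50000555551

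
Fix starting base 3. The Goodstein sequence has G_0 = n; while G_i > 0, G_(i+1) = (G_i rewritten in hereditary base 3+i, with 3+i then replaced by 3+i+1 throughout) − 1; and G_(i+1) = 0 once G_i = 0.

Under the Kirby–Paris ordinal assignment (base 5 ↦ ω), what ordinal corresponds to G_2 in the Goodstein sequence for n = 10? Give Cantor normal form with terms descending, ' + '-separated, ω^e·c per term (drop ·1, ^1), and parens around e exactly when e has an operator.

ω·4 + 4

G_0=10  [base 3] 3^2 + 1  →[3↦4]→  4^2 + 1 = 17  −1 ⇒ G_1=16
G_1=16  [base 4] 4^2  →[4↦5]→  5^2 = 25  −1 ⇒ G_2=24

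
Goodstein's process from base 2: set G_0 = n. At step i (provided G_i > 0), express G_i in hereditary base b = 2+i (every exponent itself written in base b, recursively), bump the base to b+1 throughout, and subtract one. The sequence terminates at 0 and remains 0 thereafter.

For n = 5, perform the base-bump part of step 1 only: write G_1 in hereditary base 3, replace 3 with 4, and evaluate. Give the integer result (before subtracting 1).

[0] 5 ≡ 2^2 + 1 (base 2). Lift 3: 28. −1: 27.
[1] 27 ≡ 3^3 (base 3). Lift 4: 256. −1: 255.

256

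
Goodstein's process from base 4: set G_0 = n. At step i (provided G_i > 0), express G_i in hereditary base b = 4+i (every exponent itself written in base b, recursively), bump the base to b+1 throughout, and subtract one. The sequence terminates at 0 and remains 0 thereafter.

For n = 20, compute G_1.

i=0: 20 = 4^2 + 4 (b=4); 4→5: 5^2 + 5 = 30; 30−1 = 29
i=1: 29 = 5^2 + 4 (b=5); 5→6: 6^2 + 4 = 40; 40−1 = 39

29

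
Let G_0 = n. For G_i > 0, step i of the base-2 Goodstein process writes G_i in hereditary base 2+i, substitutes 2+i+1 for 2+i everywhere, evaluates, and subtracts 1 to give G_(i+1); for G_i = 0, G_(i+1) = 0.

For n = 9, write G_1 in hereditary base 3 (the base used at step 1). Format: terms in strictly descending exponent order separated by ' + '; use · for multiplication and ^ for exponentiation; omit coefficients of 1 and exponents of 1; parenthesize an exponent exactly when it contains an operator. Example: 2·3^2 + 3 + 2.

3^(3 + 1)

[0] 9 ≡ 2^(2 + 1) + 1 (base 2). Lift 3: 82. −1: 81.
[1] 81 ≡ 3^(3 + 1) (base 3). Lift 4: 1024. −1: 1023.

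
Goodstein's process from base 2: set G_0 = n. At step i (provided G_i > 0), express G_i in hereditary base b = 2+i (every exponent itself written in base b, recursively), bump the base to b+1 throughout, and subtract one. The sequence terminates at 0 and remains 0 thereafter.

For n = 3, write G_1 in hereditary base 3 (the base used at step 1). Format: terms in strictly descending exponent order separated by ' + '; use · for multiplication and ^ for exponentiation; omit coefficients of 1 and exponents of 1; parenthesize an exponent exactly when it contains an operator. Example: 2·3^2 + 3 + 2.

base 2: 3 = 2 + 1; at 3: 3 + 1 = 4; next = 3
base 3: 3 = 3; at 4: 4 = 4; next = 3

3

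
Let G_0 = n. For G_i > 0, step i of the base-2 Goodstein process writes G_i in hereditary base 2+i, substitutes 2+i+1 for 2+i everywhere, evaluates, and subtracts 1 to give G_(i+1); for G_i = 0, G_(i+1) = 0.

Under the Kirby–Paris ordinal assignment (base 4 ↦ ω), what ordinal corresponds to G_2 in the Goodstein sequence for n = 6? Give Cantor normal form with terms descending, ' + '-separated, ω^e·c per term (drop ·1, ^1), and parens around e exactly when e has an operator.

6 —HB2→ 2^2 + 2 —bump→ 3^3 + 3 = 30 —(−1)→ 29
29 —HB3→ 3^3 + 2 —bump→ 4^4 + 2 = 258 —(−1)→ 257
257 —HB4→ 4^4 + 1 —bump→ 5^5 + 1 = 3126 —(−1)→ 3125

ω^ω + 1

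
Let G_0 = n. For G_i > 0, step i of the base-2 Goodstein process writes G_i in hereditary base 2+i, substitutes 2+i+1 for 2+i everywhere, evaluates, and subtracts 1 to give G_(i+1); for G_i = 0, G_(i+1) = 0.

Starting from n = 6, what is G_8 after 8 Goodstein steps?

base 2: 6 = 2^2 + 2; at 3: 3^3 + 3 = 30; next = 29
base 3: 29 = 3^3 + 2; at 4: 4^4 + 2 = 258; next = 257
base 4: 257 = 4^4 + 1; at 5: 5^5 + 1 = 3126; next = 3125
base 5: 3125 = 5^5; at 6: 6^6 = 46656; next = 46655
base 6: 46655 = 5·6^5 + 5·6^4 + 5·6^3 + 5·6^2 + 5·6 + 5; at 7: 5·7^5 + 5·7^4 + 5·7^3 + 5·7^2 + 5·7 + 5 = 98040; next = 98039
base 7: 98039 = 5·7^5 + 5·7^4 + 5·7^3 + 5·7^2 + 5·7 + 4; at 8: 5·8^5 + 5·8^4 + 5·8^3 + 5·8^2 + 5·8 + 4 = 187244; next = 187243
base 8: 187243 = 5·8^5 + 5·8^4 + 5·8^3 + 5·8^2 + 5·8 + 3; at 9: 5·9^5 + 5·9^4 + 5·9^3 + 5·9^2 + 5·9 + 3 = 332148; next = 332147
base 9: 332147 = 5·9^5 + 5·9^4 + 5·9^3 + 5·9^2 + 5·9 + 2; at 10: 5·10^5 + 5·10^4 + 5·10^3 + 5·10^2 + 5·10 + 2 = 555552; next = 555551
base 10: 555551 = 5·10^5 + 5·10^4 + 5·10^3 + 5·10^2 + 5·10 + 1; at 11: 5·11^5 + 5·11^4 + 5·11^3 + 5·11^2 + 5·11 + 1 = 885776; next = 885775

555551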